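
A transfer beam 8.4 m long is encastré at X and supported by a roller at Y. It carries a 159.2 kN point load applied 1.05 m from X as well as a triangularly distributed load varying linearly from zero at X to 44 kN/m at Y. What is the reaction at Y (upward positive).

R_Y = 105.2 kN

Remove the prop at Y; the released (primary) structure is a cantilever built in at X.
Deflection at Y on the released cantilever, summing each load's contribution:
  point load 159.2 at a = 1.05: Pa²(3L − a)/(6EI) = 706.5/EI
  triangular load, peak 44 at the free end: 11w₀L⁴/(120EI) = 20081/EI
  δ_0 = 20787/EI
Tip deflection under a unit load at Y: L³/(3EI) = 197.6/EI.
The prop prevents deflection at Y: R_Y = δ_0/δ_{YY} = 20787/197.6 = 105.2 kN.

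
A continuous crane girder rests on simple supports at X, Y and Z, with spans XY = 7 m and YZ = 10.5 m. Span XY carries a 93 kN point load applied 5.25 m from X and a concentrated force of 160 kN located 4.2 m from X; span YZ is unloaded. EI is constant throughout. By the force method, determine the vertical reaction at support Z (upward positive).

R_Z = -12.26 kN

Take M_Y as the redundant. Released structure: two simple spans XY and YZ with a hinge at Y.
Rotations at Y on the released spans (each span's end-slope, ×1/EI):
  span XY: point load 93 at a = 5.25: Pab(L + a)/(6LEI) = 249.2/EI
  span XY: point load 160 at a = 4.2: Pab(L + a)/(6LEI) = 501.8/EI
  relative rotation θ_0 = (751 + 0)/EI = 751/EI
A unit hogging moment at Y produces rotation L₁/(3EI) + L₂/(3EI) = 5.833/EI.
Slope continuity at Y: θ_0 = M_Y·5.833/EI, so M_Y = 751/5.833 = 128.7 kN·m (hogging).
Span YZ, ΣM about Z: R_Y^{YZ}·10.5 = 0 + 128.7, so R_Y^{YZ} = 12.26 kN and R_Z = 0 − 12.26 = -12.26 kN.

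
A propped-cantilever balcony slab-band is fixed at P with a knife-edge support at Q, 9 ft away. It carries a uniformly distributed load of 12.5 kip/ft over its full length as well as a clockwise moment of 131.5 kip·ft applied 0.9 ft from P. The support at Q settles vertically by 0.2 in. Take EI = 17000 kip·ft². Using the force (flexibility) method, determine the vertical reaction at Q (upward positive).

Choose R_Q as the redundant. The primary structure is the cantilever fixed at P.
Primary-structure tip deflection at Q by superposition:
  UDL 12.5: wL⁴/(8EI) = 10252/EI
  clockwise couple 131.5 at a = 0.9: M₀a(2L − a)/(2EI) = 1012/EI
  δ_0 = 11263/EI
Flexibility coefficient — unit upward force at Q: δ_{QQ} = L³/(3EI) = 243/EI.
With EI = 17000 kip·ft²: δ_0 = 0.66256 ft and δ_{QQ} = 0.014294 ft/kip.
Compatibility — the beam at Q must follow the support down by 0.01667 ft: δ_0 − R_Q·δ_{QQ} = 0.01667, so R_Q = (0.66256 − 0.01667)/0.014294 = 45.19 kip.

R_Q = 45.19 kip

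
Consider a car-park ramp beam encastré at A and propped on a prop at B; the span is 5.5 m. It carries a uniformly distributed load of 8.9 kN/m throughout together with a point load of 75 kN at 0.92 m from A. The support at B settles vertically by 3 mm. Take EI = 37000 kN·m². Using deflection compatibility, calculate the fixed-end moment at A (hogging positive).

Choose R_B as the redundant. The primary structure is the cantilever fixed at A.
Deflection at B on the released cantilever, summing each load's contribution:
  UDL 8.9: wL⁴/(8EI) = 1018/EI
  point load 75 at a = 0.92: Pa²(3L − a)/(6EI) = 164.8/EI
  δ_0 = 1183/EI
Flexibility coefficient — unit upward force at B: δ_{BB} = L³/(3EI) = 55.46/EI.
With EI = 37000 kN·m²: δ_0 = 0.031969 m and δ_{BB} = 0.001499 m/kN.
Compatibility — the beam at B must follow the support down by 0.003 m: δ_0 − R_B·δ_{BB} = 0.003, so R_B = (0.031969 − 0.003)/0.001499 = 19.33 kN.
Moment equilibrium about A: M_A = Σ(load moments about A) − R_B·L = 203.6 − 19.33×5.5 = 97.31 kN·m.

M_A = 97.31 kN·m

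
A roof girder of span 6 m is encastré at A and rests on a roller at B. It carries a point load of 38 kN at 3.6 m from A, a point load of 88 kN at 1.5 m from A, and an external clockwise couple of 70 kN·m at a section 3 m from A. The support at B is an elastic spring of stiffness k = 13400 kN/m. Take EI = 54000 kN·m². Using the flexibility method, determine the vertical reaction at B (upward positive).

R_B = 35.14 kN

Release the roller at B. Primary structure: cantilever fixed at A.
Downward deflection at the released point B due to the loads:
  point load 38 at a = 3.6: Pa²(3L − a)/(6EI) = 1182/EI
  point load 88 at a = 1.5: Pa²(3L − a)/(6EI) = 544.5/EI
  clockwise couple 70 at a = 3: M₀a(2L − a)/(2EI) = 945/EI
  δ_0 = 2671/EI
Flexibility coefficient — unit upward force at B: δ_{BB} = L³/(3EI) = 72/EI.
With EI = 54000 kN·m²: δ_0 = 0.049471 m and δ_{BB} = 0.001333 m/kN.
Compatibility — the spring shortens by R_B/k under the reaction it provides: δ_0 − R_B·δ_{BB} = R_B/k. With 1/k = 0.000075 m/kN, R_B = δ_0 / (δ_{BB} + 1/k) = 0.049471 / (0.001333 + 0.000075) = 35.14 kN.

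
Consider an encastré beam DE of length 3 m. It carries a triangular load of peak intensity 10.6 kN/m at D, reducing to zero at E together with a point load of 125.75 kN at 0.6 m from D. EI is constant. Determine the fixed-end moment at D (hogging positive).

M_D = 53.06 kN·m

Release both end moments; the primary structure is a simply-supported span DE with redundants M_D and M_E.
On the primary (simply-supported) span, the end slopes from the loading are:
  at D: triangular load, peak 10.6: w₀L³/(45EI) = 6.36/EI
  at E: triangular load, peak 10.6: 7w₀L³/(360EI) = 5.565/EI
  at D: point load 125.75 at a = 0.6: Pab(L + b)/(6LEI) = 54.32/EI
  at E: point load 125.75 at a = 0.6: Pab(L + a)/(6LEI) = 36.22/EI
  θ_D0 = 60.68/EI,  θ_E0 = 41.78/EI
Flexibility coefficients: a unit moment at one end gives L/(3EI) there and L/(6EI) at the far end, so f₁₁ = f₂₂ = 1/EI and f₁₂ = f₂₁ = 0.5/EI.
Compatibility — zero rotation at each built-in end:
  1 M_D + 0.5 M_E = 60.68
  0.5 M_D + 1 M_E = 41.78
Solving the pair gives M_D = 53.06 kN·m and M_E = 15.25 kN·m (hogging).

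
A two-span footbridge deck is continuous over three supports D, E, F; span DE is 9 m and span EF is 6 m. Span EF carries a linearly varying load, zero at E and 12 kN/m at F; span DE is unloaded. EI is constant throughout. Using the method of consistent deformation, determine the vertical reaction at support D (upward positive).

Take M_E as the redundant. Released structure: two simple spans DE and EF with a hinge at E.
Discontinuity in slope at E on the released structure — sum the simple-span end rotations:
  span EF: triangular load, peak 12: 7w₀L³/(360EI) = 50.4/EI
  relative rotation θ_0 = (0 + 50.4)/EI = 50.4/EI
A unit hogging moment at E produces rotation L₁/(3EI) + L₂/(3EI) = 5/EI.
Slope continuity at E: θ_0 = M_E·5/EI, so M_E = 50.4/5 = 10.08 kN·m (hogging).
Span DE, ΣM about D with M_E applied at E: R_E^{DE}·9 = 0 + 10.08, so R_E^{DE} = 1.12 kN and R_D = 0 − 1.12 = -1.12 kN.

R_D = -1.12 kN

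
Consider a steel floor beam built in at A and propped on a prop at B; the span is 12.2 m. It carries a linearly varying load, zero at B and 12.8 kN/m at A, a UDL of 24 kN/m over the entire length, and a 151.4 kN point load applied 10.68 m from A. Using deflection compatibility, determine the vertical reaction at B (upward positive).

Take the reaction at B as the redundant and release it; the primary structure is a cantilever fixed at A.
Downward deflection at the released point B due to the loads:
  triangular load, peak 12.8 at the fixed end: w₀L⁴/(30EI) = 9452/EI
  UDL 24: wL⁴/(8EI) = 66460/EI
  point load 151.4 at a = 10.68: Pa²(3L − a)/(6EI) = 74602/EI
  δ_0 = 150514/EI
Tip deflection under a unit load at B: L³/(3EI) = 605.3/EI.
Compatibility at B: δ_0 − R_B·δ_{BB} = 0, so R_B = 150514/605.3 = 248.7 kN.

R_B = 248.7 kN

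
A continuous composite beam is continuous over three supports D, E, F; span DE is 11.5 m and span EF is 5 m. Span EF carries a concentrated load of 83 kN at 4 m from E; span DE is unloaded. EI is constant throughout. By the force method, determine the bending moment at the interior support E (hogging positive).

M_E = 12.07 kN·m

Insert a hinge at E; M_E is the redundant, and each span becomes simply supported.
End slopes at the hinge E, treating each span as simply supported:
  span EF: point load 83 at a = 4: Pab(L + b)/(6LEI) = 66.4/EI
  relative rotation θ_0 = (0 + 66.4)/EI = 66.4/EI
A unit hogging moment at E produces rotation L₁/(3EI) + L₂/(3EI) = 5.5/EI.
Compatibility: M_E·(L₁+L₂)/(3EI) = θ_0, giving M_E = 12.07 kN·m (hogging).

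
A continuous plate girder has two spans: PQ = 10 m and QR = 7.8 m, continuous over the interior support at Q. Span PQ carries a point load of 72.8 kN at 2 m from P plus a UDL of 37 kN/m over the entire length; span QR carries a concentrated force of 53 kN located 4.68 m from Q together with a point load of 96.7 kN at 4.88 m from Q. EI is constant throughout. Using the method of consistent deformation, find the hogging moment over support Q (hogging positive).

M_Q = 382.7 kN·m

Take M_Q as the redundant. Released structure: two simple spans PQ and QR with a hinge at Q.
End slopes at the hinge Q, treating each span as simply supported:
  span PQ: point load 72.8 at a = 2: Pab(L + a)/(6LEI) = 233/EI
  span PQ: UDL 37: wL³/(24EI) = 1542/EI
  span QR: point load 53 at a = 4.68: Pab(L + b)/(6LEI) = 180.6/EI
  span QR: point load 96.7 at a = 4.88: Pab(L + b)/(6LEI) = 315.6/EI
  relative rotation θ_0 = (1775 + 496.2)/EI = 2271/EI
A unit hogging moment at Q produces rotation L₁/(3EI) + L₂/(3EI) = 5.933/EI.
Slope continuity at Q: θ_0 = M_Q·5.933/EI, so M_Q = 2271/5.933 = 382.7 kN·m (hogging).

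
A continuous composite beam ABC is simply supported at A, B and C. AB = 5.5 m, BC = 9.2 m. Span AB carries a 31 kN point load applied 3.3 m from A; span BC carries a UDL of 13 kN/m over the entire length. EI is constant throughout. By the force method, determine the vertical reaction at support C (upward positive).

Take M_B as the redundant. Released structure: two simple spans AB and BC with a hinge at B.
Discontinuity in slope at B on the released structure — sum the simple-span end rotations:
  span AB: point load 31 at a = 3.3: Pab(L + a)/(6LEI) = 60.02/EI
  span BC: UDL 13: wL³/(24EI) = 421.8/EI
  relative rotation θ_0 = (60.02 + 421.8)/EI = 481.8/EI
A unit hogging moment at B produces rotation L₁/(3EI) + L₂/(3EI) = 4.9/EI.
Compatibility: M_B·(L₁+L₂)/(3EI) = θ_0, giving M_B = 98.33 kN·m (hogging).
Span BC, ΣM about C: R_B^{BC}·9.2 = 550.2 + 98.33, so R_B^{BC} = 70.49 kN and R_C = 119.6 − 70.49 = 49.11 kN.

R_C = 49.11 kN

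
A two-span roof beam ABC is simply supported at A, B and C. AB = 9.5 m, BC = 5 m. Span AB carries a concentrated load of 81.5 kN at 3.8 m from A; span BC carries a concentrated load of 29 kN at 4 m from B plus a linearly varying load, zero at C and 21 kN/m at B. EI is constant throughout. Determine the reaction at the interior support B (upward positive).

R_B = 104.6 kN

Insert a hinge at B; M_B is the redundant, and each span becomes simply supported.
Discontinuity in slope at B on the released structure — sum the simple-span end rotations:
  span AB: point load 81.5 at a = 3.8: Pab(L + a)/(6LEI) = 411.9/EI
  span BC: point load 29 at a = 4: Pab(L + b)/(6LEI) = 23.2/EI
  span BC: triangular load, peak 21: w₀L³/(45EI) = 58.33/EI
  relative rotation θ_0 = (411.9 + 81.53)/EI = 493.4/EI
A unit hogging moment at B produces rotation L₁/(3EI) + L₂/(3EI) = 4.833/EI.
Compatibility: M_B·(L₁+L₂)/(3EI) = θ_0, giving M_B = 102.1 kN·m (hogging).
Span AB, ΣM about A with M_B applied at B: R_B^{AB}·9.5 = 309.7 + 102.1, so R_B^{AB} = 43.35 kN and R_A = 81.5 − 43.35 = 38.15 kN.
Span BC, ΣM about C: R_B^{BC}·5 = 204 + 102.1, so R_B^{BC} = 61.22 kN and R_C = 81.5 − 61.22 = 20.28 kN.
R_B = 43.35 + 61.22 = 104.6 kN.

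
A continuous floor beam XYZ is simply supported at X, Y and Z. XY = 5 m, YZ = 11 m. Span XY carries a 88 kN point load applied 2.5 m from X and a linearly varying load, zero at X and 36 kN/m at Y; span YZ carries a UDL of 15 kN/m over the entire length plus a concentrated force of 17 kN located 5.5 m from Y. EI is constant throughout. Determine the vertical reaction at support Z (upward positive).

R_Z = 70.58 kN

Insert a hinge at Y; M_Y is the redundant, and each span becomes simply supported.
End slopes at the hinge Y, treating each span as simply supported:
  span XY: point load 88 at a = 2.5: Pab(L + a)/(6LEI) = 137.5/EI
  span XY: triangular load, peak 36: w₀L³/(45EI) = 100/EI
  span YZ: UDL 15: wL³/(24EI) = 831.9/EI
  span YZ: point load 17 at a = 5.5: Pab(L + b)/(6LEI) = 128.6/EI
  relative rotation θ_0 = (237.5 + 960.4)/EI = 1198/EI
A unit hogging moment at Y produces rotation L₁/(3EI) + L₂/(3EI) = 5.333/EI.
Compatibility: M_Y·(L₁+L₂)/(3EI) = θ_0, giving M_Y = 224.6 kN·m (hogging).
Span YZ, ΣM about Z: R_Y^{YZ}·11 = 1001 + 224.6, so R_Y^{YZ} = 111.4 kN and R_Z = 182 − 111.4 = 70.58 kN.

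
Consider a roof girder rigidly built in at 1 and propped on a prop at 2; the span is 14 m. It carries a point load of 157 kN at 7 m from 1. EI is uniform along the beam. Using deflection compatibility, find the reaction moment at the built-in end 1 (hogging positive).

M_1 = 412.1 kN·m

Choose R_2 as the redundant. The primary structure is the cantilever fixed at 1.
Primary-structure tip deflection at 2 by superposition:
  point load 157 at a = 7: Pa²(3L − a)/(6EI) = 44876/EI
Flexibility coefficient — unit upward force at 2: δ_{22} = L³/(3EI) = 914.7/EI.
The prop prevents deflection at 2: R_2 = δ_0/δ_{22} = 44876/914.7 = 49.06 kN.
Moment equilibrium about 1: M_1 = Σ(load moments about 1) − R_2·L = 1099 − 49.06×14 = 412.1 kN·m.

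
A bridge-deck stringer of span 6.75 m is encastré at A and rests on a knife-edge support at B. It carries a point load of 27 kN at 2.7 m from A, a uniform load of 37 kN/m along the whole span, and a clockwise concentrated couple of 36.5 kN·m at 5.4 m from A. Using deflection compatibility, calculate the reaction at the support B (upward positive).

Release the roller at B. Primary structure: cantilever fixed at A.
Free-end deflection of the primary structure under the applied loading (downward +):
  point load 27 at a = 2.7: Pa²(3L − a)/(6EI) = 575.7/EI
  UDL 37: wL⁴/(8EI) = 9601/EI
  clockwise couple 36.5 at a = 5.4: M₀a(2L − a)/(2EI) = 798.3/EI
  δ_0 = 10975/EI
Tip deflection under a unit load at B: L³/(3EI) = 102.5/EI.
The prop prevents deflection at B: R_B = δ_0/δ_{BB} = 10975/102.5 = 107.1 kN.

R_B = 107.1 kN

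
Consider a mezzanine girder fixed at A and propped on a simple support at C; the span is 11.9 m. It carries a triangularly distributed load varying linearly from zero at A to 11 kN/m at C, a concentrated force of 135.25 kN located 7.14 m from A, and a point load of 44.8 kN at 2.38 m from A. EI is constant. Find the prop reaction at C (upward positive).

Release the roller at C. Primary structure: cantilever fixed at A.
Deflection at C on the released cantilever, summing each load's contribution:
  triangular load, peak 11 at the free end: 11w₀L⁴/(120EI) = 20221/EI
  point load 135.25 at a = 7.14: Pa²(3L − a)/(6EI) = 32820/EI
  point load 44.8 at a = 2.38: Pa²(3L − a)/(6EI) = 1409/EI
  δ_0 = 54450/EI
Flexibility coefficient — unit upward force at C: δ_{CC} = L³/(3EI) = 561.7/EI.
Compatibility at C: δ_0 − R_C·δ_{CC} = 0, so R_C = 54450/561.7 = 96.93 kN.

R_C = 96.93 kN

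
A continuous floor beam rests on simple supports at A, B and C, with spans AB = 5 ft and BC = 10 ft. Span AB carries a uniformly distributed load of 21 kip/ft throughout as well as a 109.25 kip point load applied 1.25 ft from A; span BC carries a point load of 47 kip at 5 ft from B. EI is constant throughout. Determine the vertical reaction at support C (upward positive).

R_C = 13.3 kip

Release continuity at B by inserting a hinge; the redundant is the internal moment M_B. The primary structure is two simply-supported spans AB and BC.
Discontinuity in slope at B on the released structure — sum the simple-span end rotations:
  span AB: UDL 21: wL³/(24EI) = 109.4/EI
  span AB: point load 109.25 at a = 1.25: Pab(L + a)/(6LEI) = 106.7/EI
  span BC: point load 47 at a = 5: Pab(L + b)/(6LEI) = 293.8/EI
  relative rotation θ_0 = (216.1 + 293.8)/EI = 509.8/EI
A unit hogging moment at B produces rotation L₁/(3EI) + L₂/(3EI) = 5/EI.
Slope continuity at B: θ_0 = M_B·5/EI, so M_B = 509.8/5 = 102 kip·ft (hogging).
Span BC, ΣM about C: R_B^{BC}·10 = 235 + 102, so R_B^{BC} = 33.7 kip and R_C = 47 − 33.7 = 13.3 kip.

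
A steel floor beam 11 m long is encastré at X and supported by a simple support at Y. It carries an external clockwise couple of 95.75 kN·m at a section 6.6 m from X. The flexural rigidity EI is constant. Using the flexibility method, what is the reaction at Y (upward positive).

Choose R_Y as the redundant. The primary structure is the cantilever fixed at X.
Deflection at Y on the released cantilever, summing each load's contribution:
  clockwise couple 95.75 at a = 6.6: M₀a(2L − a)/(2EI) = 4866/EI
Tip deflection under a unit load at Y: L³/(3EI) = 443.7/EI.
Compatibility at Y: δ_0 − R_Y·δ_{YY} = 0, so R_Y = 4866/443.7 = 10.97 kN.

R_Y = 10.97 kN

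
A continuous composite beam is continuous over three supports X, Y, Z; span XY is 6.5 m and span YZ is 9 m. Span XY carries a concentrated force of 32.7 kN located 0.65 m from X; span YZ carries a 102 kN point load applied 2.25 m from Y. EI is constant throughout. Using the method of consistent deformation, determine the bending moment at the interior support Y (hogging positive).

M_Y = 91.86 kN·m

Take M_Y as the redundant. Released structure: two simple spans XY and YZ with a hinge at Y.
Rotations at Y on the released spans (each span's end-slope, ×1/EI):
  span XY: point load 32.7 at a = 0.65: Pab(L + a)/(6LEI) = 22.8/EI
  span YZ: point load 102 at a = 2.25: Pab(L + b)/(6LEI) = 451.8/EI
  relative rotation θ_0 = (22.8 + 451.8)/EI = 474.6/EI
A unit hogging moment at Y produces rotation L₁/(3EI) + L₂/(3EI) = 5.167/EI.
Slope continuity at Y: θ_0 = M_Y·5.167/EI, so M_Y = 474.6/5.167 = 91.86 kN·m (hogging).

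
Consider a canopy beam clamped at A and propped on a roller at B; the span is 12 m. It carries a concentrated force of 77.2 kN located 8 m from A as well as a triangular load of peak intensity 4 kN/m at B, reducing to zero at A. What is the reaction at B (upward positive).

Take the reaction at B as the redundant and release it; the primary structure is a cantilever fixed at A.
Deflection at B on the released cantilever, summing each load's contribution:
  point load 77.2 at a = 8: Pa²(3L − a)/(6EI) = 23057/EI
  triangular load, peak 4 at the free end: 11w₀L⁴/(120EI) = 7603/EI
  δ_0 = 30660/EI
Flexibility coefficient — unit upward force at B: δ_{BB} = L³/(3EI) = 576/EI.
Compatibility at B: δ_0 − R_B·δ_{BB} = 0, so R_B = 30660/576 = 53.23 kN.

R_B = 53.23 kN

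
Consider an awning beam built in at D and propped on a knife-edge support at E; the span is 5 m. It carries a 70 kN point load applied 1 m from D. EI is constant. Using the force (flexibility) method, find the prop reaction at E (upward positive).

R_E = 3.92 kN

Remove the prop at E; the released (primary) structure is a cantilever built in at D.
Free-end deflection of the primary structure under the applied loading (downward +):
  point load 70 at a = 1: Pa²(3L − a)/(6EI) = 163.3/EI
Tip deflection under a unit load at E: L³/(3EI) = 41.67/EI.
Compatibility at E: δ_0 − R_E·δ_{EE} = 0, so R_E = 163.3/41.67 = 3.92 kN.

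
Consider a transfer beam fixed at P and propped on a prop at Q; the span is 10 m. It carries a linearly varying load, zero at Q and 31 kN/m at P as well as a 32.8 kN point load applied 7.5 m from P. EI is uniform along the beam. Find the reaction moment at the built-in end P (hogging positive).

M_P = 245.1 kN·m

Choose R_Q as the redundant. The primary structure is the cantilever fixed at P.
Free-end deflection of the primary structure under the applied loading (downward +):
  triangular load, peak 31 at the fixed end: w₀L⁴/(30EI) = 10333/EI
  point load 32.8 at a = 7.5: Pa²(3L − a)/(6EI) = 6919/EI
  δ_0 = 17252/EI
Flexibility coefficient — unit upward force at Q: δ_{QQ} = L³/(3EI) = 333.3/EI.
The prop prevents deflection at Q: R_Q = δ_0/δ_{QQ} = 17252/333.3 = 51.76 kN.
Moment equilibrium about P: M_P = Σ(load moments about P) − R_Q·L = 762.7 − 51.76×10 = 245.1 kN·m.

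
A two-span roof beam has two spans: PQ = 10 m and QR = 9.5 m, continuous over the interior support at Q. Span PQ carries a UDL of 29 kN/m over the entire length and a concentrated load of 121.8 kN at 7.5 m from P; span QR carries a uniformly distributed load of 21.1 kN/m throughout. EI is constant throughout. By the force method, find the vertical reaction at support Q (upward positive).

Release continuity at Q by inserting a hinge; the redundant is the internal moment M_Q. The primary structure is two simply-supported spans PQ and QR.
Discontinuity in slope at Q on the released structure — sum the simple-span end rotations:
  span PQ: UDL 29: wL³/(24EI) = 1208/EI
  span PQ: point load 121.8 at a = 7.5: Pab(L + a)/(6LEI) = 666.1/EI
  span QR: UDL 21.1: wL³/(24EI) = 753.8/EI
  relative rotation θ_0 = (1874 + 753.8)/EI = 2628/EI
A unit hogging moment at Q produces rotation L₁/(3EI) + L₂/(3EI) = 6.5/EI.
Compatibility: M_Q·(L₁+L₂)/(3EI) = θ_0, giving M_Q = 404.3 kN·m (hogging).
Span PQ, ΣM about P with M_Q applied at Q: R_Q^{PQ}·10 = 2364 + 404.3, so R_Q^{PQ} = 276.8 kN and R_P = 411.8 − 276.8 = 135 kN.
Span QR, ΣM about R: R_Q^{QR}·9.5 = 952.1 + 404.3, so R_Q^{QR} = 142.8 kN and R_R = 200.4 − 142.8 = 57.66 kN.
R_Q = 276.8 + 142.8 = 419.6 kN.

R_Q = 419.6 kN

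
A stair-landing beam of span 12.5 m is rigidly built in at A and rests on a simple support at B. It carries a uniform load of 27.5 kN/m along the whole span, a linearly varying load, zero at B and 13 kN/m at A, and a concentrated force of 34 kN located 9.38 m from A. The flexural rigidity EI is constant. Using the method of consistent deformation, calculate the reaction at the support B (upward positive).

Remove the prop at B; the released (primary) structure is a cantilever built in at A.
Free-end deflection of the primary structure under the applied loading (downward +):
  UDL 27.5: wL⁴/(8EI) = 83923/EI
  triangular load, peak 13 at the fixed end: w₀L⁴/(30EI) = 10579/EI
  point load 34 at a = 9.38: Pa²(3L − a)/(6EI) = 14020/EI
  δ_0 = 108523/EI
Flexibility coefficient — unit upward force at B: δ_{BB} = L³/(3EI) = 651/EI.
The prop prevents deflection at B: R_B = δ_0/δ_{BB} = 108523/651 = 166.7 kN.

R_B = 166.7 kN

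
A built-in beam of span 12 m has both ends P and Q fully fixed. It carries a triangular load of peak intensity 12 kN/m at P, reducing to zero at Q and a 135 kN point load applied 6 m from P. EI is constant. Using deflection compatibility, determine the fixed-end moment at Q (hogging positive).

Take the two fixed-end moments M_P, M_Q as redundants; the released structure is the simple span PQ.
Simple-span end rotations at P and Q under the given loads:
  at P: triangular load, peak 12: w₀L³/(45EI) = 460.8/EI
  at Q: triangular load, peak 12: 7w₀L³/(360EI) = 403.2/EI
  at P: point load 135 at a = 6: Pab(L + b)/(6LEI) = 1215/EI
  at Q: point load 135 at a = 6: Pab(L + a)/(6LEI) = 1215/EI
  θ_P0 = 1676/EI,  θ_Q0 = 1618/EI
Flexibility coefficients: a unit moment at one end gives L/(3EI) there and L/(6EI) at the far end, so f₁₁ = f₂₂ = 4/EI and f₁₂ = f₂₁ = 2/EI.
Compatibility — zero rotation at each built-in end:
  4 M_P + 2 M_Q = 1676
  2 M_P + 4 M_Q = 1618
Solving the pair gives M_P = 288.9 kN·m and M_Q = 260.1 kN·m (hogging).

M_Q = 260.1 kN·m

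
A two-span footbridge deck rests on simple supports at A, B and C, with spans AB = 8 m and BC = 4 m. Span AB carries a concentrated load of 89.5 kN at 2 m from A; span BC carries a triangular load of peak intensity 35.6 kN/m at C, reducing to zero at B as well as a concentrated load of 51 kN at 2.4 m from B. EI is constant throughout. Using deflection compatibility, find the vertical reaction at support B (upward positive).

R_B = 95.92 kN

Insert a hinge at B; M_B is the redundant, and each span becomes simply supported.
Rotations at B on the released spans (each span's end-slope, ×1/EI):
  span AB: point load 89.5 at a = 2: Pab(L + a)/(6LEI) = 223.8/EI
  span BC: triangular load, peak 35.6: 7w₀L³/(360EI) = 44.3/EI
  span BC: point load 51 at a = 2.4: Pab(L + b)/(6LEI) = 45.7/EI
  relative rotation θ_0 = (223.8 + 90)/EI = 313.7/EI
A unit hogging moment at B produces rotation L₁/(3EI) + L₂/(3EI) = 4/EI.
Slope continuity at B: θ_0 = M_B·4/EI, so M_B = 313.7/4 = 78.44 kN·m (hogging).
Span AB, ΣM about A with M_B applied at B: R_B^{AB}·8 = 179 + 78.44, so R_B^{AB} = 32.18 kN and R_A = 89.5 − 32.18 = 57.32 kN.
Span BC, ΣM about C: R_B^{BC}·4 = 176.5 + 78.44, so R_B^{BC} = 63.74 kN and R_C = 122.2 − 63.74 = 58.46 kN.
R_B = 32.18 + 63.74 = 95.92 kN.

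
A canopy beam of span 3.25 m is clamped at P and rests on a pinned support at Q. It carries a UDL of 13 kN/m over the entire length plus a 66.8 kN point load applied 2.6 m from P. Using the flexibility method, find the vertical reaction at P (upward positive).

Choose R_Q as the redundant. The primary structure is the cantilever fixed at P.
Deflection at Q on the released cantilever, summing each load's contribution:
  UDL 13: wL⁴/(8EI) = 181.3/EI
  point load 66.8 at a = 2.6: Pa²(3L − a)/(6EI) = 538.1/EI
  δ_0 = 719.4/EI
Flexibility coefficient — unit upward force at Q: δ_{QQ} = L³/(3EI) = 11.44/EI.
The prop prevents deflection at Q: R_Q = δ_0/δ_{QQ} = 719.4/11.44 = 62.87 kN.
Vertical equilibrium: R_P = ΣP − R_Q = 109 − 62.87 = 46.18 kN.

R_P = 46.18 kN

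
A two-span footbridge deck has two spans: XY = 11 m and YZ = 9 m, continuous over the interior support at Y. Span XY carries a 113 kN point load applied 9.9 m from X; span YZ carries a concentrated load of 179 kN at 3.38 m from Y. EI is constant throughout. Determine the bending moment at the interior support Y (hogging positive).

M_Y = 196.5 kN·m

Insert a hinge at Y; M_Y is the redundant, and each span becomes simply supported.
Discontinuity in slope at Y on the released structure — sum the simple-span end rotations:
  span XY: point load 113 at a = 9.9: Pab(L + a)/(6LEI) = 389.7/EI
  span YZ: point load 179 at a = 3.38: Pab(L + b)/(6LEI) = 920.6/EI
  relative rotation θ_0 = (389.7 + 920.6)/EI = 1310/EI
A unit hogging moment at Y produces rotation L₁/(3EI) + L₂/(3EI) = 6.667/EI.
Compatibility: M_Y·(L₁+L₂)/(3EI) = θ_0, giving M_Y = 196.5 kN·m (hogging).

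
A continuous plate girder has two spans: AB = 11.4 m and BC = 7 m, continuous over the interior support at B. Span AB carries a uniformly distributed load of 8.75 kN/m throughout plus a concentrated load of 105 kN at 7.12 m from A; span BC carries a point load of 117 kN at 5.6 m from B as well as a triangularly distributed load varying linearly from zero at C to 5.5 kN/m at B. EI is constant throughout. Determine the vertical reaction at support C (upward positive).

R_C = 62.01 kN

Insert a hinge at B; M_B is the redundant, and each span becomes simply supported.
End slopes at the hinge B, treating each span as simply supported:
  span AB: UDL 8.75: wL³/(24EI) = 540.1/EI
  span AB: point load 105 at a = 7.12: Pab(L + a)/(6LEI) = 866.4/EI
  span BC: point load 117 at a = 5.6: Pab(L + b)/(6LEI) = 183.5/EI
  span BC: triangular load, peak 5.5: w₀L³/(45EI) = 41.92/EI
  relative rotation θ_0 = (1407 + 225.4)/EI = 1632/EI
A unit hogging moment at B produces rotation L₁/(3EI) + L₂/(3EI) = 6.133/EI.
Compatibility: M_B·(L₁+L₂)/(3EI) = θ_0, giving M_B = 266.1 kN·m (hogging).
Span BC, ΣM about C: R_B^{BC}·7 = 253.6 + 266.1, so R_B^{BC} = 74.24 kN and R_C = 136.2 − 74.24 = 62.01 kN.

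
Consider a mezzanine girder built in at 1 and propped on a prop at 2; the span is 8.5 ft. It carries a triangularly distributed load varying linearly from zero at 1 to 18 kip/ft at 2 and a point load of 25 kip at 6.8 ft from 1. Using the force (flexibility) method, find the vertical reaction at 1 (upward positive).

Release the roller at 2. Primary structure: cantilever fixed at 1.
Free-end deflection of the primary structure under the applied loading (downward +):
  triangular load, peak 18 at the free end: 11w₀L⁴/(120EI) = 8613/EI
  point load 25 at a = 6.8: Pa²(3L − a)/(6EI) = 3603/EI
  δ_0 = 12216/EI
Flexibility coefficient — unit upward force at 2: δ_{22} = L³/(3EI) = 204.7/EI.
The prop prevents deflection at 2: R_2 = δ_0/δ_{22} = 12216/204.7 = 59.67 kip.
Vertical equilibrium: R_1 = ΣP − R_2 = 101.5 − 59.67 = 41.83 kip.

R_1 = 41.83 kip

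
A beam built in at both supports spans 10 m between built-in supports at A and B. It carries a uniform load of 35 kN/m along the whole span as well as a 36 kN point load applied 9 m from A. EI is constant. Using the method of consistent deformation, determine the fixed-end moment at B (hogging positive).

M_B = 320.8 kN·m

Release both end moments; the primary structure is a simply-supported span AB with redundants M_A and M_B.
On the primary (simply-supported) span, the end slopes from the loading are:
  at A: UDL 35: wL³/(24EI) = 1458/EI
  at B: UDL 35: wL³/(24EI) = 1458/EI
  at A: point load 36 at a = 9: Pab(L + b)/(6LEI) = 59.4/EI
  at B: point load 36 at a = 9: Pab(L + a)/(6LEI) = 102.6/EI
  θ_A0 = 1518/EI,  θ_B0 = 1561/EI
Flexibility coefficients: a unit moment at one end gives L/(3EI) there and L/(6EI) at the far end, so f₁₁ = f₂₂ = 3.333/EI and f₁₂ = f₂₁ = 1.667/EI.
Compatibility — zero rotation at each built-in end:
  3.333 M_A + 1.667 M_B = 1518
  1.667 M_A + 3.333 M_B = 1561
Solving the pair gives M_A = 294.9 kN·m and M_B = 320.8 kN·m (hogging).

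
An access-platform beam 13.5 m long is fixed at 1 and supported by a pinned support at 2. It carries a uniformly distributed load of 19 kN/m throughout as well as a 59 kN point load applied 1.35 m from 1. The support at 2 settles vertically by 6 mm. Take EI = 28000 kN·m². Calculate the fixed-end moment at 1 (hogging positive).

M_1 = 503.7 kN·m

Choose R_2 as the redundant. The primary structure is the cantilever fixed at 1.
Free-end deflection of the primary structure under the applied loading (downward +):
  UDL 19: wL⁴/(8EI) = 78886/EI
  point load 59 at a = 1.35: Pa²(3L − a)/(6EI) = 701.6/EI
  δ_0 = 79587/EI
Flexibility coefficient — unit upward force at 2: δ_{22} = L³/(3EI) = 820.1/EI.
With EI = 28000 kN·m²: δ_0 = 2.8424 m and δ_{22} = 0.02929 m/kN.
Compatibility — the beam at 2 must follow the support down by 0.006 m: δ_0 − R_2·δ_{22} = 0.006, so R_2 = (2.8424 − 0.006)/0.02929 = 96.84 kN.
Moment equilibrium about 1: M_1 = Σ(load moments about 1) − R_2·L = 1811 − 96.84×13.5 = 503.7 kN·m.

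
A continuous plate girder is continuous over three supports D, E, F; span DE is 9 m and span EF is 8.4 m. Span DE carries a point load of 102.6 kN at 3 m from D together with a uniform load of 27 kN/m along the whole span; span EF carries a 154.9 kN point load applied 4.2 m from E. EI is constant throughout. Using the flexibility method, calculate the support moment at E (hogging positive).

M_E = 329.9 kN·m

Insert a hinge at E; M_E is the redundant, and each span becomes simply supported.
End slopes at the hinge E, treating each span as simply supported:
  span DE: point load 102.6 at a = 3: Pab(L + a)/(6LEI) = 410.4/EI
  span DE: UDL 27: wL³/(24EI) = 820.1/EI
  span EF: point load 154.9 at a = 4.2: Pab(L + b)/(6LEI) = 683.1/EI
  relative rotation θ_0 = (1231 + 683.1)/EI = 1914/EI
A unit hogging moment at E produces rotation L₁/(3EI) + L₂/(3EI) = 5.8/EI.
Compatibility: M_E·(L₁+L₂)/(3EI) = θ_0, giving M_E = 329.9 kN·m (hogging).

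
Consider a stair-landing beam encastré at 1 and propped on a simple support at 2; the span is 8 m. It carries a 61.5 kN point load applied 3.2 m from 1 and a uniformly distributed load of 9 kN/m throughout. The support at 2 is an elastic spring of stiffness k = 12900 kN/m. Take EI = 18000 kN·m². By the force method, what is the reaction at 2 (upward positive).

Release the roller at 2. Primary structure: cantilever fixed at 1.
Free-end deflection of the primary structure under the applied loading (downward +):
  point load 61.5 at a = 3.2: Pa²(3L − a)/(6EI) = 2183/EI
  UDL 9: wL⁴/(8EI) = 4608/EI
  δ_0 = 6791/EI
Tip deflection under a unit load at 2: L³/(3EI) = 170.7/EI.
With EI = 18000 kN·m²: δ_0 = 0.37729 m and δ_{22} = 0.009481 m/kN.
Compatibility — the spring shortens by R_2/k under the reaction it provides: δ_0 − R_2·δ_{22} = R_2/k. With 1/k = 0.000078 m/kN, R_2 = δ_0 / (δ_{22} + 1/k) = 0.37729 / (0.009481 + 0.000078) = 39.47 kN.

R_2 = 39.47 kN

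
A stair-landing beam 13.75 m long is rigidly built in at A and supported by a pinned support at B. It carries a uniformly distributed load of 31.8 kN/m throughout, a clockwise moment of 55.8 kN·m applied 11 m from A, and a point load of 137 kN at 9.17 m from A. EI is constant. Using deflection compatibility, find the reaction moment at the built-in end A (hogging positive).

M_A = 1006 kN·m

Remove the prop at B; the released (primary) structure is a cantilever built in at A.
Primary-structure tip deflection at B by superposition:
  UDL 31.8: wL⁴/(8EI) = 142085/EI
  clockwise couple 55.8 at a = 11: M₀a(2L − a)/(2EI) = 5064/EI
  point load 137 at a = 9.17: Pa²(3L − a)/(6EI) = 61595/EI
  δ_0 = 208743/EI
Flexibility coefficient — unit upward force at B: δ_{BB} = L³/(3EI) = 866.5/EI.
Compatibility at B: δ_0 − R_B·δ_{BB} = 0, so R_B = 208743/866.5 = 240.9 kN.
Moment equilibrium about A: M_A = Σ(load moments about A) − R_B·L = 4318 − 240.9×13.75 = 1006 kN·m.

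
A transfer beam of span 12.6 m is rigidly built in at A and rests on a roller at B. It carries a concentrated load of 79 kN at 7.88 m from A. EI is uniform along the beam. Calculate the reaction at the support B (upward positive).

Release the roller at B. Primary structure: cantilever fixed at A.
Deflection at B on the released cantilever, summing each load's contribution:
  point load 79 at a = 7.88: Pa²(3L − a)/(6EI) = 24462/EI
Tip deflection under a unit load at B: L³/(3EI) = 666.8/EI.
Compatibility at B: δ_0 − R_B·δ_{BB} = 0, so R_B = 24462/666.8 = 36.69 kN.

R_B = 36.69 kN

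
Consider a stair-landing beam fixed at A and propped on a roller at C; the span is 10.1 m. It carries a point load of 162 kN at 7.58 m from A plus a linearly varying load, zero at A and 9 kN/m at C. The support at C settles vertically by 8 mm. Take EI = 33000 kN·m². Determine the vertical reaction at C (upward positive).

Choose R_C as the redundant. The primary structure is the cantilever fixed at A.
Downward deflection at the released point C due to the loads:
  point load 162 at a = 7.58: Pa²(3L − a)/(6EI) = 35246/EI
  triangular load, peak 9 at the free end: 11w₀L⁴/(120EI) = 8585/EI
  δ_0 = 43831/EI
Flexibility coefficient — unit upward force at C: δ_{CC} = L³/(3EI) = 343.4/EI.
With EI = 33000 kN·m²: δ_0 = 1.3282 m and δ_{CC} = 0.010407 m/kN.
Compatibility — the beam at C must follow the support down by 0.008 m: δ_0 − R_C·δ_{CC} = 0.008, so R_C = (1.3282 − 0.008)/0.010407 = 126.9 kN.

R_C = 126.9 kN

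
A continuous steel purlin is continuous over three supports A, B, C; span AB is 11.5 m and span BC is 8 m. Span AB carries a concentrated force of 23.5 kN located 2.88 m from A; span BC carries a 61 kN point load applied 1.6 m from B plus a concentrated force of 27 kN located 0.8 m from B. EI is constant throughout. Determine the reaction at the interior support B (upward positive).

Insert a hinge at B; M_B is the redundant, and each span becomes simply supported.
Discontinuity in slope at B on the released structure — sum the simple-span end rotations:
  span AB: point load 23.5 at a = 2.88: Pab(L + a)/(6LEI) = 121.6/EI
  span BC: point load 61 at a = 1.6: Pab(L + b)/(6LEI) = 187.4/EI
  span BC: point load 27 at a = 0.8: Pab(L + b)/(6LEI) = 49.25/EI
  relative rotation θ_0 = (121.6 + 236.6)/EI = 358.2/EI
A unit hogging moment at B produces rotation L₁/(3EI) + L₂/(3EI) = 6.5/EI.
Compatibility: M_B·(L₁+L₂)/(3EI) = θ_0, giving M_B = 55.11 kN·m (hogging).
Span AB, ΣM about A with M_B applied at B: R_B^{AB}·11.5 = 67.68 + 55.11, so R_B^{AB} = 10.68 kN and R_A = 23.5 − 10.68 = 12.82 kN.
Span BC, ΣM about C: R_B^{BC}·8 = 584.8 + 55.11, so R_B^{BC} = 79.99 kN and R_C = 88 − 79.99 = 8.011 kN.
R_B = 10.68 + 79.99 = 90.67 kN.

R_B = 90.67 kN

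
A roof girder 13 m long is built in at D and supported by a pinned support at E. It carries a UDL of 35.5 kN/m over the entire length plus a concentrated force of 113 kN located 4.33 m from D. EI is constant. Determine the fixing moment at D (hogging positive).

M_D = 1022 kN·m

Remove the prop at E; the released (primary) structure is a cantilever built in at D.
Primary-structure tip deflection at E by superposition:
  UDL 35.5: wL⁴/(8EI) = 126739/EI
  point load 113 at a = 4.33: Pa²(3L − a)/(6EI) = 12242/EI
  δ_0 = 138982/EI
Tip deflection under a unit load at E: L³/(3EI) = 732.3/EI.
Compatibility at E: δ_0 − R_E·δ_{EE} = 0, so R_E = 138982/732.3 = 189.8 kN.
Moment equilibrium about D: M_D = Σ(load moments about D) − R_E·L = 3489 − 189.8×13 = 1022 kN·m.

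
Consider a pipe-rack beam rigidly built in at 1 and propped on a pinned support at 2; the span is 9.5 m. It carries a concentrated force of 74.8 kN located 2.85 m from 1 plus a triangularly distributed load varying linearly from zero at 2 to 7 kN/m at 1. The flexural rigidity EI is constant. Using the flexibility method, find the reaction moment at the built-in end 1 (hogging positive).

Remove the prop at 2; the released (primary) structure is a cantilever built in at 1.
Deflection at 2 on the released cantilever, summing each load's contribution:
  point load 74.8 at a = 2.85: Pa²(3L − a)/(6EI) = 2597/EI
  triangular load, peak 7 at the fixed end: w₀L⁴/(30EI) = 1901/EI
  δ_0 = 4498/EI
Flexibility coefficient — unit upward force at 2: δ_{22} = L³/(3EI) = 285.8/EI.
The prop prevents deflection at 2: R_2 = δ_0/δ_{22} = 4498/285.8 = 15.74 kN.
Moment equilibrium about 1: M_1 = Σ(load moments about 1) − R_2·L = 318.5 − 15.74×9.5 = 169 kN·m.

M_1 = 169 kN·m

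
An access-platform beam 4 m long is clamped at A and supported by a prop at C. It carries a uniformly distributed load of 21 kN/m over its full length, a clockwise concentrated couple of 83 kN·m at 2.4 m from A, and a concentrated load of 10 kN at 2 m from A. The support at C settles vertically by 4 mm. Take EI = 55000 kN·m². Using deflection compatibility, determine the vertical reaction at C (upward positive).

R_C = 50.46 kN

Choose R_C as the redundant. The primary structure is the cantilever fixed at A.
Primary-structure tip deflection at C by superposition:
  UDL 21: wL⁴/(8EI) = 672/EI
  clockwise couple 83 at a = 2.4: M₀a(2L − a)/(2EI) = 557.8/EI
  point load 10 at a = 2: Pa²(3L − a)/(6EI) = 66.67/EI
  δ_0 = 1296/EI
Flexibility coefficient — unit upward force at C: δ_{CC} = L³/(3EI) = 21.33/EI.
With EI = 55000 kN·m²: δ_0 = 0.023571 m and δ_{CC} = 0.000388 m/kN.
Compatibility — the beam at C must follow the support down by 0.004 m: δ_0 − R_C·δ_{CC} = 0.004, so R_C = (0.023571 − 0.004)/0.000388 = 50.46 kN.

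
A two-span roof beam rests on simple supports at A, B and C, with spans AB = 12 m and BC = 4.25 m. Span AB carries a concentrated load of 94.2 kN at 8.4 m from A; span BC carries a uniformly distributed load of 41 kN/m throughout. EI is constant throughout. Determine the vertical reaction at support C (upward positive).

Release continuity at B by inserting a hinge; the redundant is the internal moment M_B. The primary structure is two simply-supported spans AB and BC.
End slopes at the hinge B, treating each span as simply supported:
  span AB: point load 94.2 at a = 8.4: Pab(L + a)/(6LEI) = 807.1/EI
  span BC: UDL 41: wL³/(24EI) = 131.1/EI
  relative rotation θ_0 = (807.1 + 131.1)/EI = 938.2/EI
A unit hogging moment at B produces rotation L₁/(3EI) + L₂/(3EI) = 5.417/EI.
Slope continuity at B: θ_0 = M_B·5.417/EI, so M_B = 938.2/5.417 = 173.2 kN·m (hogging).
Span BC, ΣM about C: R_B^{BC}·4.25 = 370.3 + 173.2, so R_B^{BC} = 127.9 kN and R_C = 174.2 − 127.9 = 46.37 kN.

R_C = 46.37 kN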